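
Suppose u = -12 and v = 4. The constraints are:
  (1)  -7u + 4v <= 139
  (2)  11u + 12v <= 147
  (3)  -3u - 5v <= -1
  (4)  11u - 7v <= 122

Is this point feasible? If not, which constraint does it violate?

Constraint (3): -3u - 5v = 16, which is not ≤ -1. All other constraints are satisfied.

not feasible — violates (3)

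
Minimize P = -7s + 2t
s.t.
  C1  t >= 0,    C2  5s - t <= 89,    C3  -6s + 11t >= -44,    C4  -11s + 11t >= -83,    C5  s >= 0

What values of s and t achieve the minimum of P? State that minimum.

s = 224/11, t = 141/11, minimum P = -1286/11

Vertices and P = -7s + 2t:
  (22/3, 0) → P = -154/3
  (0, 0) → P = 0
  (224/11, 141/11) → P = -1286/11
  (39/5, 14/55) → P = -595/11
The feasible region is unbounded (it extends along (0, 1), (1, 5)), but P strictly increases along every unbounded feasible direction, so there is no improving ray and the minimum is attained at a vertex.

At the optimal vertex, 5s - t = 89 and -11s + 11t = -83.
Solving simultaneously gives s = 224/11, t = 141/11.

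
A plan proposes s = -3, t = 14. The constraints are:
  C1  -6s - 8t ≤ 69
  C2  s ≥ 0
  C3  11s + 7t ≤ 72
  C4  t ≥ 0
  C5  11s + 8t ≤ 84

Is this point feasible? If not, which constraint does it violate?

Constraint C2: s = -3, which is not ≥ 0. All other constraints are satisfied.

not feasible — violates C2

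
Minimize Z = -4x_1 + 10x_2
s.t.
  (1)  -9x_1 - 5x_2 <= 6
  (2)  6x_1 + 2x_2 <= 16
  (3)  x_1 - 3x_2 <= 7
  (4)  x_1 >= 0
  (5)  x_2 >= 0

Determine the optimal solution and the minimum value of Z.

x_1 = 8/3, x_2 = 0, minimum Z = -32/3

Vertices and Z = -4x_1 + 10x_2:
  (0, 8) → Z = 80
  (8/3, 0) → Z = -32/3
  (0, 0) → Z = 0

The optimum lies where 6x_1 + 2x_2 = 16 and x_2 = 0.
Solving simultaneously gives x_1 = 8/3, x_2 = 0.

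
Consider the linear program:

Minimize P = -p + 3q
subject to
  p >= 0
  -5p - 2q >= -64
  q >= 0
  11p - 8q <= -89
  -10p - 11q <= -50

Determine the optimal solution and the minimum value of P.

p = 0, q = 89/8, minimum P = 267/8

At the optimal vertex, p = 0 and 11p - 8q = -89.
Solving simultaneously gives p = 0, q = 89/8.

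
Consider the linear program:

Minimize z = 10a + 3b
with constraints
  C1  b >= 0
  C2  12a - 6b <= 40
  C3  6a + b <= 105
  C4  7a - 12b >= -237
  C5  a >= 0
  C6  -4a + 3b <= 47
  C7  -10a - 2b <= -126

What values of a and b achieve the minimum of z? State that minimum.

a = 209/21, b = 278/21, minimum z = 2924/21

Corner points and z = 10a + 3b:
  (335/24, 85/4) → z = 610/3
  (209/21, 278/21) → z = 2924/21
  (1023/79, 2157/79) → z = 16701/79
  (519/67, 1626/67) → z = 10068/67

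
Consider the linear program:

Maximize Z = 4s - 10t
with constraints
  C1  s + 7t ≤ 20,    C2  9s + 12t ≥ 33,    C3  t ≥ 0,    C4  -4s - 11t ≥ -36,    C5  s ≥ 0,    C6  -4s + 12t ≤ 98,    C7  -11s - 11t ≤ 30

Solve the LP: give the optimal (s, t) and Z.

Vertices and Z = 4s - 10t:
  (32/17, 44/17) → Z = -312/17
  (0, 20/7) → Z = -200/7
  (11/3, 0) → Z = 44/3
  (0, 11/4) → Z = -55/2
  (9, 0) → Z = 36

s = 9, t = 0, maximum Z = 36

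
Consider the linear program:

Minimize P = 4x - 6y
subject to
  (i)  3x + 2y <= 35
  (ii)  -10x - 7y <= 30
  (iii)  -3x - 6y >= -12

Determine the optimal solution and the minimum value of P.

Feasible corners and P = 4x - 6y:
  (305, -440) → P = 3860
  (31/2, -23/4) → P = 193/2
  (-88/13, 70/13) → P = -772/13

x = -88/13, y = 70/13, minimum P = -772/13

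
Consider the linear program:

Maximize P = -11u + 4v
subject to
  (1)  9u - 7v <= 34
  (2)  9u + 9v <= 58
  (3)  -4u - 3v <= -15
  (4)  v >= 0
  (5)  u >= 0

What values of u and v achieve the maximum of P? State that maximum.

u = 0, v = 58/9, maximum P = 232/9

Vertices and P = -11u + 4v:
  (89/18, 3/2) → P = -871/18
  (34/9, 0) → P = -374/9
  (0, 58/9) → P = 232/9
  (15/4, 0) → P = -165/4
  (0, 5) → P = 20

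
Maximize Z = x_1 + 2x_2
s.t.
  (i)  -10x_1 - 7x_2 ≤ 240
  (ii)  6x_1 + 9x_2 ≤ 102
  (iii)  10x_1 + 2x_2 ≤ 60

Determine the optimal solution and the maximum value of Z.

x_1 = -479/8, x_2 = 205/4, maximum Z = 341/8

Feasible corners and Z = x_1 + 2x_2:
  (-479/8, 205/4) → Z = 341/8
  (18, -60) → Z = -102
  (56/13, 110/13) → Z = 276/13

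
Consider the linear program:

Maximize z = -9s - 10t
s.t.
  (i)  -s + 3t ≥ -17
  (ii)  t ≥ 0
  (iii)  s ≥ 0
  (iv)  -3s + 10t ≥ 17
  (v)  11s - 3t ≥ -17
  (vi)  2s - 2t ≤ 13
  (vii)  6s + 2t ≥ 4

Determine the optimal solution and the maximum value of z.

s = 1/11, t = 19/11, maximum z = -199/11

Feasible corners and z = -9s - 10t:
  (0, 17/3) → z = -170/3
  (0, 2) → z = -20
  (82/7, 73/14) → z = -1103/7
  (1/11, 19/11) → z = -199/11
The feasible region is unbounded (it extends along (1, 1), (3, 11)), but z strictly decreases along every unbounded feasible direction, so there is no improving ray and the maximum is attained at a vertex.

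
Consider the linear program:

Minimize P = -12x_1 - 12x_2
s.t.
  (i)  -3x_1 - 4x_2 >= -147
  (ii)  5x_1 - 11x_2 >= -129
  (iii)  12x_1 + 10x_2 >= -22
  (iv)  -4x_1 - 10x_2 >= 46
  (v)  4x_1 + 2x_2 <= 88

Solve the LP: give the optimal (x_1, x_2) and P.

x_1 = 243/8, x_2 = -67/4, minimum P = -327/2

Extreme points and P = -12x_1 - 12x_2:
  (3, -29/5) → P = 168/5
  (231/4, -143/2) → P = 165
  (243/8, -67/4) → P = -327/2

At the optimal vertex, -4x_1 - 10x_2 = 46 and 4x_1 + 2x_2 = 88.
Solving simultaneously gives x_1 = 243/8, x_2 = -67/4.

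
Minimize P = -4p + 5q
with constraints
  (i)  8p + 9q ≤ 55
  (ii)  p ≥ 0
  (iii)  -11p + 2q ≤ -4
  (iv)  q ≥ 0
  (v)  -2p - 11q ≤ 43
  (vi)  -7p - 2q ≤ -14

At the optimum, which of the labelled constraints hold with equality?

(i) and (iv)

Feasible corners and P = -4p + 5q:
  (146/115, 573/115) → P = 2281/115
  (55/8, 0) → P = -55/2
  (1, 7/2) → P = 27/2
  (2, 0) → P = -8

The minimum is at (55/8, 0). Substituting into each constraint, equality holds for (i) and (iv); the remaining constraints have slack.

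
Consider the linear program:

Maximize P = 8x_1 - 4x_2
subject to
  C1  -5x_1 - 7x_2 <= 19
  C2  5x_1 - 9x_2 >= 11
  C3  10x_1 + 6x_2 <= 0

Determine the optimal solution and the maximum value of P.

x_1 = 57/20, x_2 = -19/4, maximum P = 209/5

Feasible corners and P = 8x_1 - 4x_2:
  (-47/40, -15/8) → P = -19/10
  (57/20, -19/4) → P = 209/5
  (11/20, -11/12) → P = 121/15

At the optimal vertex, -5x_1 - 7x_2 = 19 and 10x_1 + 6x_2 = 0.
Solving simultaneously gives x_1 = 57/20, x_2 = -19/4.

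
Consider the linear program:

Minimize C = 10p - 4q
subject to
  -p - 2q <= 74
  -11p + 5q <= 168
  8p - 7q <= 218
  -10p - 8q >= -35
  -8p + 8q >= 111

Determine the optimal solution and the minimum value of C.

Feasible corners and C = 10p - 4q:
  (-1169/138, 2065/138) → C = -3325/23
  (-263/16, -41/16) → C = -1233/8
  (-38/9, 695/72) → C = -485/6

p = -263/16, q = -41/16, minimum C = -1233/8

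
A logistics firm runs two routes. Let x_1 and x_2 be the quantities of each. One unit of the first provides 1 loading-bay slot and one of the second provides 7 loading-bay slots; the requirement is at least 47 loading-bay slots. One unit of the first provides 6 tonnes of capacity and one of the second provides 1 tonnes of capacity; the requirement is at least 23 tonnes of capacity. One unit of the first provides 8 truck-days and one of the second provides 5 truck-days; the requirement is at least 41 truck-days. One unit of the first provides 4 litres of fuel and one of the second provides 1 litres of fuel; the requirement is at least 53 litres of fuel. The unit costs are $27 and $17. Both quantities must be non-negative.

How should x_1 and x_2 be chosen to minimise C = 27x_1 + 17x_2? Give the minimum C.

Feasible corners and C = 27x_1 + 17x_2:
  (0, 53) → C = 901
  (47, 0) → C = 1269
  (12, 5) → C = 409
The feasible region is unbounded (it extends along (0, 1), (1, 0)), but C strictly increases along every unbounded feasible direction, so there is no improving ray and the minimum is attained at a vertex.

x_1 = 12, x_2 = 5, minimum C = 409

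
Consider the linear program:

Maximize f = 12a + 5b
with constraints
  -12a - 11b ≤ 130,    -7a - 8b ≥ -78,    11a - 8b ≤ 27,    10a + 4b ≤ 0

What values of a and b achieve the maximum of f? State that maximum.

Feasible corners and f = 12a + 5b:
  (-1898/19, 1846/19) → f = -13546/19
  (-743/217, -1754/217) → f = -17686/217
  (-6, 15) → f = 3
  (27/31, -135/62) → f = -27/62

The binding constraints are -7a - 8b = -78 and 10a + 4b = 0.
Solving simultaneously gives a = -6, b = 15.

a = -6, b = 15, maximum f = 3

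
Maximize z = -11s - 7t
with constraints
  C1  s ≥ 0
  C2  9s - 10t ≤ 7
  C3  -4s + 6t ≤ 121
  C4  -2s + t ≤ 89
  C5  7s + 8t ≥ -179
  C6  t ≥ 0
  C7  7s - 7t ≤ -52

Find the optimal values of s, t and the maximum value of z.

s = 0, t = 52/7, maximum z = -52

Extreme points and z = -11s - 7t:
  (0, 121/6) → z = -847/6
  (0, 52/7) → z = -52
  (535/14, 639/14) → z = -5179/7

At the optimal vertex, s = 0 and 7s - 7t = -52.
Solving simultaneously gives s = 0, t = 52/7.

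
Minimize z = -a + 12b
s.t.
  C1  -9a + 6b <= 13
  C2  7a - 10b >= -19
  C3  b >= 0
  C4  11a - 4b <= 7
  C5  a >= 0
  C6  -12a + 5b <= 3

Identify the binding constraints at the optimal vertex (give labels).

Extreme points and z = -a + 12b:
  (73/41, 129/41) → z = 1475/41
  (13/17, 207/85) → z = 2419/85
  (7/11, 0) → z = -7/11
  (0, 0) → z = 0
  (0, 3/5) → z = 36/5

The minimum is at (7/11, 0). Substituting into each constraint, equality holds for C3 and C4; the remaining constraints have slack.

C3 and C4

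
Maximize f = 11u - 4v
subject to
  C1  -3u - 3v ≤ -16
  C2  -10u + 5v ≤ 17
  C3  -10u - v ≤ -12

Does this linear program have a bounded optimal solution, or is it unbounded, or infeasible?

unbounded

From the feasible point (20/27, 124/27), moving in the direction (3, -3) keeps every constraint satisfied while f increases without bound.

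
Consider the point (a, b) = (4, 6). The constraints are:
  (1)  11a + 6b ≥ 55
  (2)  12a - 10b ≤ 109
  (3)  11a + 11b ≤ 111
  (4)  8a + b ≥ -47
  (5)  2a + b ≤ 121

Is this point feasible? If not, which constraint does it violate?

(1): 80 ≥ 55 ✓
(2): -12 ≤ 109 ✓
(3): 110 ≤ 111 ✓
(4): 38 ≥ -47 ✓
(5): 14 ≤ 121 ✓

feasible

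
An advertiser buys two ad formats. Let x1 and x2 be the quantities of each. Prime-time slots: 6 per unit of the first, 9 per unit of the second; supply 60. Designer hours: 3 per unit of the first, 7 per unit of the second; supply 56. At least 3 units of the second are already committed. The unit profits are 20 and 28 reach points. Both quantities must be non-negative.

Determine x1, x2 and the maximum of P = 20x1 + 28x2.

x1 = 11/2, x2 = 3, maximum P = 194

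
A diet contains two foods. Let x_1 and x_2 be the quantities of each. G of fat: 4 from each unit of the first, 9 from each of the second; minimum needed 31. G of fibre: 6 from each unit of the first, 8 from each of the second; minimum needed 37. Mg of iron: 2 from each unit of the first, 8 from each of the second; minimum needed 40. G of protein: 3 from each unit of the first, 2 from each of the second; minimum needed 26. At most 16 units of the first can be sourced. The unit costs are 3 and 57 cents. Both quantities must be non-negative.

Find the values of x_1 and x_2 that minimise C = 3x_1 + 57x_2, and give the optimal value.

Corner points and C = 3x_1 + 57x_2:
  (0, 13) → C = 741
  (32/5, 17/5) → C = 213
  (16, 1) → C = 105
The feasible region is unbounded (it extends along (0, 1)), but C strictly increases along every unbounded feasible direction, so there is no improving ray and the minimum is attained at a vertex.

At the optimal vertex, 2x_1 + 8x_2 = 40 and x_1 = 16.
Solving simultaneously gives x_1 = 16, x_2 = 1.

x_1 = 16, x_2 = 1, minimum C = 105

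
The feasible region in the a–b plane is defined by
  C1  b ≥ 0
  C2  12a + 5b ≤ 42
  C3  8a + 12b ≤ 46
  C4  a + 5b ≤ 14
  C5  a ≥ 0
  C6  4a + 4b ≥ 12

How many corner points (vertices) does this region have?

Pairwise boundary intersections that survive every other constraint:
  (7/2, 0)
  (3, 0)
  (137/52, 27/13)
  (31/14, 33/14)
  (1/4, 11/4)

5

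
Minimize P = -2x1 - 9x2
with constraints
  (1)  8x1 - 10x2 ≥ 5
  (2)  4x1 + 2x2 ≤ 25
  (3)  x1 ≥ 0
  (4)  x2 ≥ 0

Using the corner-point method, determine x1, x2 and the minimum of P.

x1 = 65/14, x2 = 45/14, minimum P = -535/14

Vertices and P = -2x1 - 9x2:
  (65/14, 45/14) → P = -535/14
  (5/8, 0) → P = -5/4
  (25/4, 0) → P = -25/2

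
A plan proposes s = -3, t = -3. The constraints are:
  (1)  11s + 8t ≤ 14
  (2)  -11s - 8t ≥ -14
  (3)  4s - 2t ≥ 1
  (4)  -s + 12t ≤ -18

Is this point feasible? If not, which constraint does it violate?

Constraint (3): 4s - 2t = -6, which is not ≥ 1. All other constraints are satisfied.

not feasible — violates (3)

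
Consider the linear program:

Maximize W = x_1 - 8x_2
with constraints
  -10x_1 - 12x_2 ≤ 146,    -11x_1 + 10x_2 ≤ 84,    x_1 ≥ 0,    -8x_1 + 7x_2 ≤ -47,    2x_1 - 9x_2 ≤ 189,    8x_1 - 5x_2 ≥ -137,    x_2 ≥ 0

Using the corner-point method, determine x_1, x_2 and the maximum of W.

The feasible region is unbounded (it extends along (10, 11), (9, 2)), but W strictly decreases along every unbounded feasible direction, so there is no improving ray and the maximum is attained at a vertex.

The binding constraints are 2x_1 - 9x_2 = 189 and x_2 = 0.
Solving simultaneously gives x_1 = 189/2, x_2 = 0.

x_1 = 189/2, x_2 = 0, maximum W = 189/2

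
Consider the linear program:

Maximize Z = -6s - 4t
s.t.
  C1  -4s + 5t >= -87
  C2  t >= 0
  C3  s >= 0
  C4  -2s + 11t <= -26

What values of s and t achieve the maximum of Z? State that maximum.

Feasible corners and Z = -6s - 4t:
  (87/4, 0) → Z = -261/2
  (827/34, 35/17) → Z = -2621/17
  (13, 0) → Z = -78

At the optimal vertex, t = 0 and -2s + 11t = -26.
Solving simultaneously gives s = 13, t = 0.

s = 13, t = 0, maximum Z = -78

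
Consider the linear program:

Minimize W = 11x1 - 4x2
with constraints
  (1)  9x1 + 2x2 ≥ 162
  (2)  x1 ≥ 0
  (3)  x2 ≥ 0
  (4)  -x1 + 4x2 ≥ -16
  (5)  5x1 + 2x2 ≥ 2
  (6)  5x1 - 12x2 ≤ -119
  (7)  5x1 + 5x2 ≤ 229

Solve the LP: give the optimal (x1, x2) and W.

x1 = 352/35, x2 = 1251/35, minimum W = -1132/35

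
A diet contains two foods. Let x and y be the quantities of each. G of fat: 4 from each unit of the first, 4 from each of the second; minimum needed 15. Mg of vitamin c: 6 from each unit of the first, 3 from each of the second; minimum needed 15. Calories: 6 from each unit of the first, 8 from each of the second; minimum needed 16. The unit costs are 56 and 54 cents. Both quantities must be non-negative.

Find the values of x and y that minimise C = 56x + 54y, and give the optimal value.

x = 5/4, y = 5/2, minimum C = 205

Corner points and C = 56x + 54y:
  (0, 5) → C = 270
  (15/4, 0) → C = 210
  (5/4, 5/2) → C = 205
The feasible region is unbounded (it extends along (0, 1), (1, 0)), but C strictly increases along every unbounded feasible direction, so there is no improving ray and the minimum is attained at a vertex.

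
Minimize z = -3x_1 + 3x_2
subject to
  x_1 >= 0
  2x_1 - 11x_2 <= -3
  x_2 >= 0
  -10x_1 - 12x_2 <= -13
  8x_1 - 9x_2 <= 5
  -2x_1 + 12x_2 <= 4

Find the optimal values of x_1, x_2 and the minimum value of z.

Feasible corners and z = -3x_1 + 3x_2:
  (107/134, 28/67) → z = -153/134
  (41/35, 17/35) → z = -72/35
  (3/4, 11/24) → z = -7/8
  (16/13, 7/13) → z = -27/13

At the optimal vertex, 8x_1 - 9x_2 = 5 and -2x_1 + 12x_2 = 4.
Solving simultaneously gives x_1 = 16/13, x_2 = 7/13.

x_1 = 16/13, x_2 = 7/13, minimum z = -27/13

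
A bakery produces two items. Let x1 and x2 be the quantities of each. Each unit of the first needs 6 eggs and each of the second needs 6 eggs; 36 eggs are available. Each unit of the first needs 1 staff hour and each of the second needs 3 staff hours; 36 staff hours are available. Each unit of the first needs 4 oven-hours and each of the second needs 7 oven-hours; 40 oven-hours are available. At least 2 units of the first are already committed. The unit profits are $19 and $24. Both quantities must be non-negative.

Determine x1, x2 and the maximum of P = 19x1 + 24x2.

x1 = 2, x2 = 4, maximum P = 134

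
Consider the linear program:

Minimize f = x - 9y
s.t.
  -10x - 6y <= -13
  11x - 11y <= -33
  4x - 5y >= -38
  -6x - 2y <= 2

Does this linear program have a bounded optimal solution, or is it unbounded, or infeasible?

Extreme points and f = x - 9y:
  (-5/16, 43/16) → f = -49/2
  (-163/74, 216/37) → f = -4051/74
  (23, 26) → f = -211
The feasible region has finitely many vertices and no improving ray; the minimum is -211 at (23, 26).

bounded optimum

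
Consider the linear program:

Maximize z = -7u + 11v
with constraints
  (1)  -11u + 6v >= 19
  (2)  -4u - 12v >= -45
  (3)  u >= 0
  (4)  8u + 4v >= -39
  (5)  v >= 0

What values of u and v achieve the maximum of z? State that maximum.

u = 0, v = 15/4, maximum z = 165/4

Vertices and z = -7u + 11v:
  (7/26, 571/156) → z = 5987/156
  (0, 19/6) → z = 209/6
  (0, 15/4) → z = 165/4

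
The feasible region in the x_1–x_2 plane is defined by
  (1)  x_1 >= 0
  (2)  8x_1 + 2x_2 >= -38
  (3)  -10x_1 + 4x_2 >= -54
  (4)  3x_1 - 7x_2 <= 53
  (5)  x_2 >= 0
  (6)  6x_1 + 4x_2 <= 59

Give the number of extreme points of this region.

Of the 15 pairwise boundary intersections, those satisfying every inequality are:
  (0, 0)
  (0, 59/4)
  (27/5, 0)
  (113/16, 133/32)

4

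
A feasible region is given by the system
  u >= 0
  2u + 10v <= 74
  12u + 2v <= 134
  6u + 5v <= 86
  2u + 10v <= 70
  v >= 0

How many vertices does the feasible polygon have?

Intersecting each pair of boundary lines and keeping only the points that satisfy every inequality leaves:
  (0, 7)
  (0, 0)
  (83/8, 19/4)
  (67/6, 0)
  (51/5, 124/25)

5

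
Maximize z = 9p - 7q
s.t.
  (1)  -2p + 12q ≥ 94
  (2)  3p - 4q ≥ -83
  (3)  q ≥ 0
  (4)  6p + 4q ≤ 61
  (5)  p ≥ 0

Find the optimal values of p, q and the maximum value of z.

Vertices and z = 9p - 7q:
  (89/20, 343/40) → z = -799/40
  (0, 47/6) → z = -329/6
  (0, 61/4) → z = -427/4

p = 89/20, q = 343/40, maximum z = -799/40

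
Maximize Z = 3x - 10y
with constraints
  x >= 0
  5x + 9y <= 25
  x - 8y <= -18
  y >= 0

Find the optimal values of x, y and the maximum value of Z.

x = 38/49, y = 115/49, maximum Z = -148/7

Vertices and Z = 3x - 10y:
  (0, 25/9) → Z = -250/9
  (0, 9/4) → Z = -45/2
  (38/49, 115/49) → Z = -148/7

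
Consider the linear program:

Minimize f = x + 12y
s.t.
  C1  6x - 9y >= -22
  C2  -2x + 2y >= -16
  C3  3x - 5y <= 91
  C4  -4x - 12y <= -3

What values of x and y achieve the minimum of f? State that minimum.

The optimum lies where -2x + 2y = -16 and -4x - 12y = -3.
Solving simultaneously gives x = 99/16, y = -29/16.

x = 99/16, y = -29/16, minimum f = -249/16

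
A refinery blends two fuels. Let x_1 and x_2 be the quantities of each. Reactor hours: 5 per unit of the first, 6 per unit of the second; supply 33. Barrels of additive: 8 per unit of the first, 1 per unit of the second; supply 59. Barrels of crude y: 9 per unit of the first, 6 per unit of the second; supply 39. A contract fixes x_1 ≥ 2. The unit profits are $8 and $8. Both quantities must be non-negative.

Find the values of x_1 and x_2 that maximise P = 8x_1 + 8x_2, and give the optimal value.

x_1 = 2, x_2 = 7/2, maximum P = 44

Vertices and P = 8x_1 + 8x_2:
  (13/3, 0) → P = 104/3
  (2, 0) → P = 16
  (2, 7/2) → P = 44

The optimum lies where 9x_1 + 6x_2 = 39 and x_1 = 2.
Solving simultaneously gives x_1 = 2, x_2 = 7/2.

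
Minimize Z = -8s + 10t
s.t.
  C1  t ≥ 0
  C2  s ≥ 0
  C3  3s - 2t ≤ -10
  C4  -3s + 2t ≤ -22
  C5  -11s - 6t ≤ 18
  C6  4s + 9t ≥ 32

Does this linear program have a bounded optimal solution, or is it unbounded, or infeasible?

infeasible

Constraints 3s - 2t ≤ -10 and -3s + 2t ≤ -22 have parallel boundaries but demand opposite sides — no point can satisfy both, so the region is empty.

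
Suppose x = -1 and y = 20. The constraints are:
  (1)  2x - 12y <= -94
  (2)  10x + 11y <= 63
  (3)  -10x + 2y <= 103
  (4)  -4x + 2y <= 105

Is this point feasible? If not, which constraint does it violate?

not feasible — violates (2)

Constraint (2): 10x + 11y = 210, which is not ≤ 63. All other constraints are satisfied.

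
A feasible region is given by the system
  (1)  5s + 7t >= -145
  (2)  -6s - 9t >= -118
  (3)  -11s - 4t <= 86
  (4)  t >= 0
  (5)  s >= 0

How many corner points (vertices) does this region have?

Of the 10 pairwise boundary intersections, those satisfying every inequality are:
  (59/3, 0)
  (0, 118/9)
  (0, 0)

3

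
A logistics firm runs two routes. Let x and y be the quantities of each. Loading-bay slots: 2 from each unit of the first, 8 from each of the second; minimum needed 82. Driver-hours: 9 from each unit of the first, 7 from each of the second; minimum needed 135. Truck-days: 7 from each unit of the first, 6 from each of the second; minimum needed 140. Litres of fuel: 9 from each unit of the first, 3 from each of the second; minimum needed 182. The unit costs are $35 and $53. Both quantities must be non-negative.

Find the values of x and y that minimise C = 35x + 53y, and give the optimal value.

Corner points and C = 35x + 53y:
  (0, 182/3) → C = 9646/3
  (41, 0) → C = 1435
  (55/3, 17/3) → C = 942
The feasible region is unbounded (it extends along (0, 1), (1, 0)), but C strictly increases along every unbounded feasible direction, so there is no improving ray and the minimum is attained at a vertex.

x = 55/3, y = 17/3, minimum C = 942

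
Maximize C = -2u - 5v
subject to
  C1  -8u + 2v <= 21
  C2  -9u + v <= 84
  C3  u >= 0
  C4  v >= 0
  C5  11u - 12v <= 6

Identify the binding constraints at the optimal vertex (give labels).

Extreme points and C = -2u - 5v:
  (0, 21/2) → C = -105/2
  (0, 0) → C = 0
  (6/11, 0) → C = -12/11
The feasible region is unbounded (it extends along (12, 11), (1, 4)), but C strictly decreases along every unbounded feasible direction, so there is no improving ray and the maximum is attained at a vertex.

The maximum is at (0, 0). Substituting into each constraint, equality holds for C3 and C4; the remaining constraints have slack.

C3 and C4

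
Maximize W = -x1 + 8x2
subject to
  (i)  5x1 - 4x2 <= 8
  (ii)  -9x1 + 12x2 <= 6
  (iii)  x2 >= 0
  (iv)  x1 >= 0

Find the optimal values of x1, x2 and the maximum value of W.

x1 = 5, x2 = 17/4, maximum W = 29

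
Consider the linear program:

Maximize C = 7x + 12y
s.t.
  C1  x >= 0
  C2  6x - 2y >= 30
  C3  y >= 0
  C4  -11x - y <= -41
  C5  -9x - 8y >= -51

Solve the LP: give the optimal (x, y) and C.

x = 57/11, y = 6/11, maximum C = 471/11

Vertices and C = 7x + 12y:
  (5, 0) → C = 35
  (57/11, 6/11) → C = 471/11
  (17/3, 0) → C = 119/3

The optimum lies where 6x - 2y = 30 and -9x - 8y = -51.
Solving simultaneously gives x = 57/11, y = 6/11.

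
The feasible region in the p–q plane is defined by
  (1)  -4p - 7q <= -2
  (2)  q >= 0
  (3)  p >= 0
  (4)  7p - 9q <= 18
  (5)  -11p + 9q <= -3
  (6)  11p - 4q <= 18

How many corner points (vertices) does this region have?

4

The feasible vertices (each the meet of two boundaries and inside every other half-plane) are:
  (1/2, 0)
  (39/113, 10/113)
  (18/11, 0)
  (30/11, 3)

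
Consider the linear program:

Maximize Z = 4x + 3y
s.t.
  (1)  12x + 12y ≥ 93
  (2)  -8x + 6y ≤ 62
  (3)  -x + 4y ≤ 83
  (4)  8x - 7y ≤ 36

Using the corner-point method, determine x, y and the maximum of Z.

x = 29, y = 28, maximum Z = 200

Extreme points and Z = 4x + 3y:
  (-31/28, 62/7) → Z = 155/7
  (361/60, 26/15) → Z = 439/15
  (125/13, 301/13) → Z = 1403/13
  (29, 28) → Z = 200

The binding constraints are -x + 4y = 83 and 8x - 7y = 36.
Solving simultaneously gives x = 29, y = 28.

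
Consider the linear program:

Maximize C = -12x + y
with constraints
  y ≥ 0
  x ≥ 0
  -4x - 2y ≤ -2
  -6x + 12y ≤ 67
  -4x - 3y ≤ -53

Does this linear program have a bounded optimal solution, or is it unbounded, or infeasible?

Corner points and C = -12x + y:
  (53/4, 0) → C = -159
  (145/22, 293/33) → C = -2317/33
The feasible region has finitely many vertices and no improving ray; the maximum is -2317/33 at (145/22, 293/33).

bounded optimum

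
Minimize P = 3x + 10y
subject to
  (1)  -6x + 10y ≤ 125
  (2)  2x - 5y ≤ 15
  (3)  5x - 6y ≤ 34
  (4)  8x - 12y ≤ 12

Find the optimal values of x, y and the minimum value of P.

The binding constraints are -6x + 10y = 125 and 2x - 5y = 15.
Solving simultaneously gives x = -155/2, y = -34.

x = -155/2, y = -34, minimum P = -1145/2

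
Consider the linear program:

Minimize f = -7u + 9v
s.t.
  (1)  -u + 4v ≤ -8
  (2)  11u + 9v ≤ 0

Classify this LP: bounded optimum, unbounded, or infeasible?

unbounded

From the feasible point (72/53, -88/53), moving in the direction (9, -11) keeps every constraint satisfied while f decreases without bound.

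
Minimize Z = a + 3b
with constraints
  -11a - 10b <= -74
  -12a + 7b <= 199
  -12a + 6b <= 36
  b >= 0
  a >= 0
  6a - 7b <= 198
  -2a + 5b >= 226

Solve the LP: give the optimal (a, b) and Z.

The feasible region is unbounded (it extends along (7, 6), (7, 12)), but Z strictly increases along every unbounded feasible direction, so there is no improving ray and the minimum is attained at a vertex.

The optimum lies where -12a + 6b = 36 and -2a + 5b = 226.
Solving simultaneously gives a = 49/2, b = 55.

a = 49/2, b = 55, minimum Z = 379/2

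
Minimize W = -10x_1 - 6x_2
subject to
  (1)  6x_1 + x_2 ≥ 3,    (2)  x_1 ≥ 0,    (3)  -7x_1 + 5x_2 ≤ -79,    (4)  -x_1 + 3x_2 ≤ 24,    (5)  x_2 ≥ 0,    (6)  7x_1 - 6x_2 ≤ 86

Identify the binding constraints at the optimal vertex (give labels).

Corner points and W = -10x_1 - 6x_2:
  (357/16, 247/16) → W = -1263/4
  (79/7, 0) → W = -790/7
  (134/5, 254/15) → W = -1848/5
  (86/7, 0) → W = -860/7

The minimum is at (134/5, 254/15). Substituting into each constraint, equality holds for (4) and (6); the remaining constraints have slack.

(4) and (6)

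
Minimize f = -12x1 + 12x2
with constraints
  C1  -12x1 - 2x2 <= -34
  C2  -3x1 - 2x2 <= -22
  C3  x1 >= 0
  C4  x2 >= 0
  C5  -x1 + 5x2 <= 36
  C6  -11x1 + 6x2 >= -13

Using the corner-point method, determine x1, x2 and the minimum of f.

Extreme points and f = -12x1 + 12x2:
  (38/17, 130/17) → f = 1104/17
  (79/20, 203/40) → f = 27/2
  (281/49, 409/49) → f = 1536/49

The binding constraints are -3x1 - 2x2 = -22 and -11x1 + 6x2 = -13.
Solving simultaneously gives x1 = 79/20, x2 = 203/40.

x1 = 79/20, x2 = 203/40, minimum f = 27/2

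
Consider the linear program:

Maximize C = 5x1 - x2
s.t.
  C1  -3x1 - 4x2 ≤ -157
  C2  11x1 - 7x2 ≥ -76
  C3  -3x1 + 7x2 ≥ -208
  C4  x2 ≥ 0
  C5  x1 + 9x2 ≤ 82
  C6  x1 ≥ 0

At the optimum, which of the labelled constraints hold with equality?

Vertices and C = 5x1 - x2:
  (157/3, 0) → C = 785/3
  (1085/23, 89/23) → C = 232
  (208/3, 0) → C = 1040/3
  (1223/17, 19/17) → C = 6096/17

The maximum is at (1223/17, 19/17). Substituting into each constraint, equality holds for C3 and C5; the remaining constraints have slack.

C3 and C5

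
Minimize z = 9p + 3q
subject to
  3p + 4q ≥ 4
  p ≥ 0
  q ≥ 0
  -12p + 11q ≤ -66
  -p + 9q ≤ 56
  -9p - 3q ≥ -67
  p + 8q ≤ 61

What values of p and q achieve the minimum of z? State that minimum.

Vertices and z = 9p + 3q:
  (11/2, 0) → z = 99/2
  (67/9, 0) → z = 67
  (187/27, 14/9) → z = 67

At the optimal vertex, q = 0 and -12p + 11q = -66.
Solving simultaneously gives p = 11/2, q = 0.

p = 11/2, q = 0, minimum z = 99/2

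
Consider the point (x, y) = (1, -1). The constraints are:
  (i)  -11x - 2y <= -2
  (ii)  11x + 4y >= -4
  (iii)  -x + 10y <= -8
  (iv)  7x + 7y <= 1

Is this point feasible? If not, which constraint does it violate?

feasible

(i): -9 ≤ -2 ✓
(ii): 7 ≥ -4 ✓
(iii): -11 ≤ -8 ✓
(iv): 0 ≤ 1 ✓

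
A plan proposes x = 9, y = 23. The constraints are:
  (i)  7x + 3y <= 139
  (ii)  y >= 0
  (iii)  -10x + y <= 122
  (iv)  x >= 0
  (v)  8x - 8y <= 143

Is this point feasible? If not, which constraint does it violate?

(i): 132 ≤ 139 ✓
(ii): 23 ≥ 0 ✓
(iii): -67 ≤ 122 ✓
(iv): 9 ≥ 0 ✓
(v): -112 ≤ 143 ✓

feasible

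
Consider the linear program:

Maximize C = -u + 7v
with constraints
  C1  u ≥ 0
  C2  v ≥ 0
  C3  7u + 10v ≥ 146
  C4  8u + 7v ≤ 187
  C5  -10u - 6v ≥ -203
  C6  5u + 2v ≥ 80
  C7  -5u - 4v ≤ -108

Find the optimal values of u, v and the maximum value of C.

u = 186/19, v = 295/19, maximum C = 1879/19

At the optimal vertex, 8u + 7v = 187 and 5u + 2v = 80.
Solving simultaneously gives u = 186/19, v = 295/19.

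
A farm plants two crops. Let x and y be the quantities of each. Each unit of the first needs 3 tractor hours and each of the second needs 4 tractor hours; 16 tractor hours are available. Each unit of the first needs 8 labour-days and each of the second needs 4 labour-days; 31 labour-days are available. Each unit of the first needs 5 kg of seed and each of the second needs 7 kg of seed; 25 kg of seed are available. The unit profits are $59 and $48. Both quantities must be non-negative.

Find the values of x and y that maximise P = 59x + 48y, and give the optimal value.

x = 13/4, y = 5/4, maximum P = 1007/4

Corner points and P = 59x + 48y:
  (0, 0) → P = 0
  (0, 25/7) → P = 1200/7
  (31/8, 0) → P = 1829/8
  (13/4, 5/4) → P = 1007/4

At the optimal vertex, 8x + 4y = 31 and 5x + 7y = 25.
Solving simultaneously gives x = 13/4, y = 5/4.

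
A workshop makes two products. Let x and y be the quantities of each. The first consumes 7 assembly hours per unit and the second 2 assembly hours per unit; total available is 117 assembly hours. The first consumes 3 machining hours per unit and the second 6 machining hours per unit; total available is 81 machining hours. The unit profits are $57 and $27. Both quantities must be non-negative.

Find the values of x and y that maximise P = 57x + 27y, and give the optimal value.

Extreme points and P = 57x + 27y:
  (0, 0) → P = 0
  (0, 27/2) → P = 729/2
  (117/7, 0) → P = 6669/7
  (15, 6) → P = 1017

The binding constraints are 7x + 2y = 117 and 3x + 6y = 81.
Solving simultaneously gives x = 15, y = 6.

x = 15, y = 6, maximum P = 1017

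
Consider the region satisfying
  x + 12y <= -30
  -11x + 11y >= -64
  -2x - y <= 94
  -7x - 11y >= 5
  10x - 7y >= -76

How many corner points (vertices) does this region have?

The feasible vertices (each the meet of two boundaries and inside every other half-plane) are:
  (438/143, -394/143)
  (-1122/127, -224/127)
  (-970/33, -1162/33)
  (-367/12, -197/6)

4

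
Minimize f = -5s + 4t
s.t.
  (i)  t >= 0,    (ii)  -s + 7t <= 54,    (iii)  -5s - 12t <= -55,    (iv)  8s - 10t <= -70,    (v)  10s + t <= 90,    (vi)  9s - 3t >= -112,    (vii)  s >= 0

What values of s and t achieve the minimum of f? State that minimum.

Feasible corners and f = -5s + 4t:
  (25/23, 181/23) → f = 599/23
  (0, 54/7) → f = 216/7
  (0, 7) → f = 28

At the optimal vertex, -s + 7t = 54 and 8s - 10t = -70.
Solving simultaneously gives s = 25/23, t = 181/23.

s = 25/23, t = 181/23, minimum f = 599/23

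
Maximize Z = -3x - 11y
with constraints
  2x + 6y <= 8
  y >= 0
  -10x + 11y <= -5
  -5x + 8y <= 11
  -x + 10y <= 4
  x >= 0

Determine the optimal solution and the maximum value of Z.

x = 1/2, y = 0, maximum Z = -3/2

Vertices and Z = -3x - 11y:
  (4, 0) → Z = -12
  (28/13, 8/13) → Z = -172/13
  (1/2, 0) → Z = -3/2
  (94/89, 45/89) → Z = -777/89

The binding constraints are y = 0 and -10x + 11y = -5.
Solving simultaneously gives x = 1/2, y = 0.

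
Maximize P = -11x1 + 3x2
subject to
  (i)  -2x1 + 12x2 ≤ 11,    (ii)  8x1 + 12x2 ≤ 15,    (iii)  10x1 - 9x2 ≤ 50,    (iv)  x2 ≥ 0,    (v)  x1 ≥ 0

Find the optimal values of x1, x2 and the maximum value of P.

Corner points and P = -11x1 + 3x2:
  (2/5, 59/60) → P = -29/20
  (0, 11/12) → P = 11/4
  (15/8, 0) → P = -165/8
  (0, 0) → P = 0

The binding constraints are -2x1 + 12x2 = 11 and x1 = 0.
Solving simultaneously gives x1 = 0, x2 = 11/12.

x1 = 0, x2 = 11/12, maximum P = 11/4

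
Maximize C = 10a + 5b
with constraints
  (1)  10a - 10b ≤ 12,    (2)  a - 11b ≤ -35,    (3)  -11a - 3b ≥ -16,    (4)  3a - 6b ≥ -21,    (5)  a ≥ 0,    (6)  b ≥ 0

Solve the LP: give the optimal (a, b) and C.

Vertices and C = 10a + 5b:
  (71/124, 401/124) → C = 2715/124
  (0, 35/11) → C = 175/11
  (11/25, 93/25) → C = 23
  (0, 7/2) → C = 35/2

The binding constraints are -11a - 3b = -16 and 3a - 6b = -21.
Solving simultaneously gives a = 11/25, b = 93/25.

a = 11/25, b = 93/25, maximum C = 23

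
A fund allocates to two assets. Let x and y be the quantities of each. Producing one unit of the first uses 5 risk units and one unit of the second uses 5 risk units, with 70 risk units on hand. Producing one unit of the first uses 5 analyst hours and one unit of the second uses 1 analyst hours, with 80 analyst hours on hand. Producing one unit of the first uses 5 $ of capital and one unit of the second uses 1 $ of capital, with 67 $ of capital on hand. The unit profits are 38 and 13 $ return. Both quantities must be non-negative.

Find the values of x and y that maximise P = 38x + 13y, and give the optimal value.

Extreme points and P = 38x + 13y:
  (0, 0) → P = 0
  (0, 14) → P = 182
  (67/5, 0) → P = 2546/5
  (53/4, 3/4) → P = 2053/4

x = 53/4, y = 3/4, maximum P = 2053/4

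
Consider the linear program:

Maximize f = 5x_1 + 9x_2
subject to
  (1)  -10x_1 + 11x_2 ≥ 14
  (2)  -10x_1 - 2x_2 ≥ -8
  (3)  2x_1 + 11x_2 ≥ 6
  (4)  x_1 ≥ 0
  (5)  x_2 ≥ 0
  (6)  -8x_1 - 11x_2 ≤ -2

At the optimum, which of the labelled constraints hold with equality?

Vertices and f = 5x_1 + 9x_2:
  (6/13, 22/13) → f = 228/13
  (0, 14/11) → f = 126/11
  (0, 4) → f = 36

The maximum is at (0, 4). Substituting into each constraint, equality holds for (2) and (4); the remaining constraints have slack.

(2) and (4)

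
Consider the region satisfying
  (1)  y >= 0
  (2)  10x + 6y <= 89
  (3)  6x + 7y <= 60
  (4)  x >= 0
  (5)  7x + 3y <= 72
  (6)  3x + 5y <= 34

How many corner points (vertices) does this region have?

Intersecting each pair of boundary lines and keeping only the points that satisfy every inequality leaves:
  (89/10, 0)
  (0, 0)
  (263/34, 33/17)
  (62/9, 8/3)
  (0, 34/5)

5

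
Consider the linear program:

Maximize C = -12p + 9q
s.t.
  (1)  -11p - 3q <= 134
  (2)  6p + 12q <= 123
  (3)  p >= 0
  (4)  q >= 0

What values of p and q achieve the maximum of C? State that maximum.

Corner points and C = -12p + 9q:
  (0, 41/4) → C = 369/4
  (41/2, 0) → C = -246
  (0, 0) → C = 0

p = 0, q = 41/4, maximum C = 369/4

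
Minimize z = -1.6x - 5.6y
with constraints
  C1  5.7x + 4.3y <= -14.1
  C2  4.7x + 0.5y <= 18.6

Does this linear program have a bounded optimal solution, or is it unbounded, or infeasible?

From the feasible point (8703/1736, -17229/1736), moving in the direction (-4.3, 5.7) keeps every constraint satisfied while z decreases without bound.

unbounded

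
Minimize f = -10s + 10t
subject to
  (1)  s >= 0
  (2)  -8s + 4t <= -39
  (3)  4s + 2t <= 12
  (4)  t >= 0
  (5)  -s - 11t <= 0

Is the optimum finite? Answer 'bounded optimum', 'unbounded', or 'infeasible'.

infeasible

The boundaries s = 0 and 4s + 2t = 12 meet at (0, 6), but that point violates -8s + 4t ≤ -39. Every candidate vertex is excluded by some other constraint, so the feasible region is empty.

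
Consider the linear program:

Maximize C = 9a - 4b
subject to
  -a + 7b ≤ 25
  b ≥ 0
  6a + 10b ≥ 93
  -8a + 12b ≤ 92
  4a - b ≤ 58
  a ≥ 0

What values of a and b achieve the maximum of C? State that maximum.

a = 673/46, b = 12/23, maximum C = 5961/46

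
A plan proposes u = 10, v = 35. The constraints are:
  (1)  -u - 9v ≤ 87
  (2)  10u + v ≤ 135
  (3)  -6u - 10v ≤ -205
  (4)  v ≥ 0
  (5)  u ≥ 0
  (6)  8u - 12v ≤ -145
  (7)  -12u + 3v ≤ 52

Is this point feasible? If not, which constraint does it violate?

(1): -325 ≤ 87 ✓
(2): 135 ≤ 135 ✓
(3): -410 ≤ -205 ✓
(4): 35 ≥ 0 ✓
(5): 10 ≥ 0 ✓
(6): -340 ≤ -145 ✓
(7): -15 ≤ 52 ✓

feasible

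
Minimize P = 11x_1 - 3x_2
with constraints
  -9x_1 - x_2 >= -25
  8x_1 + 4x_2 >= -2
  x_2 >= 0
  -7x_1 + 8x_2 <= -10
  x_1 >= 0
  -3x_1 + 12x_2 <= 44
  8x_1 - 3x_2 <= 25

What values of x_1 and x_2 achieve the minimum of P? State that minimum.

x_1 = 10/7, x_2 = 0, minimum P = 110/7

Vertices and P = 11x_1 - 3x_2:
  (25/9, 0) → P = 275/9
  (210/79, 85/79) → P = 2055/79
  (10/7, 0) → P = 110/7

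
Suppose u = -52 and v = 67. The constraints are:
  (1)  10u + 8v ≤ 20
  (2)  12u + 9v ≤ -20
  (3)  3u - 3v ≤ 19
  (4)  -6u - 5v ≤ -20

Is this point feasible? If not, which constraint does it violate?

feasible

(1): 16 ≤ 20 ✓
(2): -21 ≤ -20 ✓
(3): -357 ≤ 19 ✓
(4): -23 ≤ -20 ✓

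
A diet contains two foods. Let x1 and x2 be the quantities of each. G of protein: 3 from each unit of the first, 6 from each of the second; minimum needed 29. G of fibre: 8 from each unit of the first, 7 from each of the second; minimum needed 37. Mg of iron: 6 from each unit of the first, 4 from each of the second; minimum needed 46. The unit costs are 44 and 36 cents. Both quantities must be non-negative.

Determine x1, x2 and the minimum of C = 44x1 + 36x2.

The feasible region is unbounded (it extends along (0, 1), (1, 0)), but C strictly increases along every unbounded feasible direction, so there is no improving ray and the minimum is attained at a vertex.

The optimum lies where 3x1 + 6x2 = 29 and 6x1 + 4x2 = 46.
Solving simultaneously gives x1 = 20/3, x2 = 3/2.

x1 = 20/3, x2 = 3/2, minimum C = 1042/3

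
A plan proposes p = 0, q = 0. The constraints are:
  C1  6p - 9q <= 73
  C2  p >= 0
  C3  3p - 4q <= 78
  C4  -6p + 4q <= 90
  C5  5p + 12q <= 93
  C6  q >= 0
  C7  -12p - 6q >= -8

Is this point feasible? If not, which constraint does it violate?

feasible

C1: 0 ≤ 73 ✓
C2: 0 ≥ 0 ✓
C3: 0 ≤ 78 ✓
C4: 0 ≤ 90 ✓
C5: 0 ≤ 93 ✓
C6: 0 ≥ 0 ✓
C7: 0 ≥ -8 ✓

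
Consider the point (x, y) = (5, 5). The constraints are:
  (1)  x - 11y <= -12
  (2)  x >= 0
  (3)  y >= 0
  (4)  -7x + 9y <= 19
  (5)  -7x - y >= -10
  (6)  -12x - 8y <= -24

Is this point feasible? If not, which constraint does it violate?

Constraint (5): -7x - y = -40, which is not ≥ -10. All other constraints are satisfied.

not feasible — violates (5)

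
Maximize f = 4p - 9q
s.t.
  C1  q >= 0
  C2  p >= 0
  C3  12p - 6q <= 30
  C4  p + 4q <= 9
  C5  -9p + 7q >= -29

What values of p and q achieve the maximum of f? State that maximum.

Corner points and f = 4p - 9q:
  (0, 0) → f = 0
  (5/2, 0) → f = 10
  (0, 9/4) → f = -81/4
  (29/9, 13/9) → f = -1/9

The optimum lies where q = 0 and 12p - 6q = 30.
Solving simultaneously gives p = 5/2, q = 0.

p = 5/2, q = 0, maximum f = 10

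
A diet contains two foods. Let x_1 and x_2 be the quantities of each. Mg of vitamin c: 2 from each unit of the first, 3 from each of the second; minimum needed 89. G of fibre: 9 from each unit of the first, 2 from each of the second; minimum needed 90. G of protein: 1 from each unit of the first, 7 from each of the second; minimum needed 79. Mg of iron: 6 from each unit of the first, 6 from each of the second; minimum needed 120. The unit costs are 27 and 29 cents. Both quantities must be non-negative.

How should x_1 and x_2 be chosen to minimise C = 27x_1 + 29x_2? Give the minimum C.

x_1 = 4, x_2 = 27, minimum C = 891

Feasible corners and C = 27x_1 + 29x_2:
  (0, 45) → C = 1305
  (79, 0) → C = 2133
  (4, 27) → C = 891
  (386/11, 69/11) → C = 12423/11
The feasible region is unbounded (it extends along (0, 1), (1, 0)), but C strictly increases along every unbounded feasible direction, so there is no improving ray and the minimum is attained at a vertex.

The binding constraints are 2x_1 + 3x_2 = 89 and 9x_1 + 2x_2 = 90.
Solving simultaneously gives x_1 = 4, x_2 = 27.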